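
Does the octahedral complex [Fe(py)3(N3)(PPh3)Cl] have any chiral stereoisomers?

The six octahedral sites form three mutually perpendicular trans pairs.
There are 4 geometric isomers: py mer (3 arrangements); py fac (chiral).
One of these lacks any improper symmetry element and so occurs as an enantiomeric pair, giving 4 + 1 = 5 stereoisomers in total.

yes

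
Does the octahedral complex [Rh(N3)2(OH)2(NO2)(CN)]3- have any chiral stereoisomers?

Systematic placement gives 6 geometric isomers: N3 cis, OH trans; N3 cis, OH cis (3 arrangements, 2 chiral); N3 trans, OH trans; N3 trans, OH cis.
Of these, 2 lack any improper symmetry element and so occur as enantiomeric pairs, giving 6 + 2 = 8 stereoisomers in total.

yes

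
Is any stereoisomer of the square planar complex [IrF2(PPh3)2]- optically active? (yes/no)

Systematic placement gives 2 geometric isomers: F cis; F trans.
Each arrangement has an internal mirror plane or centre of symmetry, so none is chiral.

no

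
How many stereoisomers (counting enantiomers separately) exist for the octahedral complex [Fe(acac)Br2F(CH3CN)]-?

In an octahedral complex each vertex has one trans partner and four cis neighbours.
Each acac is bidentate and must span two cis positions.
Systematic placement gives 4 geometric isomers: Br trans; Br cis (3 arrangements, 2 chiral).
Of these, 2 lack any improper symmetry element and so occur as enantiomeric pairs, giving 4 + 2 = 6 stereoisomers in total.

6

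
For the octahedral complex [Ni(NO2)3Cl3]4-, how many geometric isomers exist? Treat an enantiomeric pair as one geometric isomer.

2

An octahedron has six vertices in three trans pairs; every non-trans pair is cis.
The distinct arrangements are (2 in all): NO2 mer; NO2 fac.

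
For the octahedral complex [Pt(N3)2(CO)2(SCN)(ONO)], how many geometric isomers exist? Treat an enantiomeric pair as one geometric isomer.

An octahedron has six vertices in three trans pairs; every non-trans pair is cis.
Systematic placement gives 6 geometric isomers: N3 trans, CO trans; N3 cis, CO trans; N3 cis, CO cis (3 arrangements, 2 chiral); N3 trans, CO cis.

6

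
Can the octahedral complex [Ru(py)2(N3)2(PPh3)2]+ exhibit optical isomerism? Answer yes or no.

The six octahedral sites form three mutually perpendicular trans pairs.
Working through the distinct placements yields 5 geometric isomers: py trans, N3 trans, PPh3 trans; py cis, N3 trans, PPh3 cis; py trans, N3 cis, PPh3 cis; py cis, N3 cis, PPh3 cis (chiral); py cis, N3 cis, PPh3 trans.
One of these lacks any improper symmetry element and so occurs as an enantiomeric pair, giving 5 + 1 = 6 stereoisomers in total.

yes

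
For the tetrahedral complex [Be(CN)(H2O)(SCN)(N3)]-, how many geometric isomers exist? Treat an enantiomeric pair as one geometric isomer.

1

All four vertices of a tetrahedron are equivalent and mutually adjacent, so cis/trans isomerism cannot arise.
Only one geometric arrangement is possible; it has no improper symmetry element, so it exists as a pair of enantiomers (2 stereoisomers).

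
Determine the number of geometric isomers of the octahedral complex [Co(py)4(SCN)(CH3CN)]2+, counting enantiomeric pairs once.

2

An octahedron has six vertices in three trans pairs; every non-trans pair is cis.
The distinct arrangements are (2 in all): SCN and CH3CN mutually trans; SCN and CH3CN mutually cis.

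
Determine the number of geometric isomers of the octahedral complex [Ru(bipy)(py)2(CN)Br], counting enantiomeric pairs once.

In an octahedral complex each vertex has one trans partner and four cis neighbours.
Each bipy is bidentate and must span two cis positions.
The distinct arrangements are (4 in all): py cis (3 arrangements, 2 chiral); py trans.

4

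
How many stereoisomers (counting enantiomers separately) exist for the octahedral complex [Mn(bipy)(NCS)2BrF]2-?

6

In an octahedral complex each vertex has one trans partner and four cis neighbours.
Each bipy is bidentate and must span two cis positions.
There are 4 geometric isomers: NCS cis (3 arrangements, 2 chiral); NCS trans.
Of these, 2 lack any improper symmetry element and so occur as enantiomeric pairs, giving 4 + 2 = 6 stereoisomers in total.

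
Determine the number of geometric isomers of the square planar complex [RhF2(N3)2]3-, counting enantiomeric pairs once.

2

Systematic placement gives 2 geometric isomers: F cis; F trans.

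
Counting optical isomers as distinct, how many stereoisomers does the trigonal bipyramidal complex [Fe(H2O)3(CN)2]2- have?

3

Working through the distinct placements yields 3 geometric isomers: CN both axial; CN one axial, one equatorial; CN both equatorial.
Each arrangement has an internal mirror plane or centre of symmetry, so none is chiral.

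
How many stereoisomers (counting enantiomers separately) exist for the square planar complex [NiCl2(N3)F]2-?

A square has two trans pairs of vertices; adjacent vertices are cis.
The distinct arrangements are (2 in all): Cl cis; Cl trans.
Each arrangement has an internal mirror plane or centre of symmetry, so none is chiral.

2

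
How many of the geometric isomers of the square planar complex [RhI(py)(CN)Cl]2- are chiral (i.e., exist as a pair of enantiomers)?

0

There are 3 geometric isomers: (CN/I trans, Cl/py trans); (CN/py trans, Cl/I trans); (CN/Cl trans, I/py trans).
Each arrangement has an internal mirror plane or centre of symmetry, so none is chiral.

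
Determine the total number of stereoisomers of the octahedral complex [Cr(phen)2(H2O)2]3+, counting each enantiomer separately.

3

An octahedron has six vertices in three trans pairs; every non-trans pair is cis.
Each phen is bidentate and must span two cis positions.
Systematic placement gives 2 geometric isomers: H2O trans; H2O cis (chiral).
One of these lacks any improper symmetry element and so occurs as an enantiomeric pair, giving 2 + 1 = 3 stereoisomers in total.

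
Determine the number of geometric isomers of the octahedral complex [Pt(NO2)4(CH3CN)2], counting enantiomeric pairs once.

2

The six octahedral sites form three mutually perpendicular trans pairs.
Working through the distinct placements yields 2 geometric isomers: CH3CN trans; CH3CN cis.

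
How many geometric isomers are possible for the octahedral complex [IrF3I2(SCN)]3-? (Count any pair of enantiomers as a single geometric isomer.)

Working through the distinct placements yields 3 geometric isomers: F mer, I cis; F mer, I trans; F fac, I cis.

3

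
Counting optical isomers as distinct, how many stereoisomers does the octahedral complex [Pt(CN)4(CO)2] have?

Working through the distinct placements yields 2 geometric isomers: CO trans; CO cis.
Each arrangement has an internal mirror plane or centre of symmetry, so none is chiral.

2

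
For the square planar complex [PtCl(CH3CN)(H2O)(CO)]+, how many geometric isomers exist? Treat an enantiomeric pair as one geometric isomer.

A square has two trans pairs of vertices; adjacent vertices are cis.
The distinct arrangements are (3 in all): (CH3CN/Cl trans, CO/H2O trans); (CH3CN/H2O trans, CO/Cl trans); (CH3CN/CO trans, Cl/H2O trans).

3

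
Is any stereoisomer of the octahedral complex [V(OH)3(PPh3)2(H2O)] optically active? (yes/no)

no

An octahedron has six vertices in three trans pairs; every non-trans pair is cis.
Working through the distinct placements yields 3 geometric isomers: OH mer, PPh3 trans; OH fac, PPh3 cis; OH mer, PPh3 cis.
Each arrangement has an internal mirror plane or centre of symmetry, so none is chiral.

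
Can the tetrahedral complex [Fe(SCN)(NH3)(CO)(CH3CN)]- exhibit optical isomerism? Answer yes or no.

Only one geometric arrangement is possible; it has no improper symmetry element, so it exists as a pair of enantiomers (2 stereoisomers).

yes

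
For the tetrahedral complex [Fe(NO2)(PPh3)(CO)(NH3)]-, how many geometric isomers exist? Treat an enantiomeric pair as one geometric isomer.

In a tetrahedral complex all four positions are equivalent and every pair of ligands is adjacent — there is no cis/trans distinction.
Only one geometric arrangement is possible; it has no improper symmetry element, so it exists as a pair of enantiomers (2 stereoisomers).

1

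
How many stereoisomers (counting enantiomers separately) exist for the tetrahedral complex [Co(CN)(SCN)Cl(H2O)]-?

2

Only one geometric arrangement is possible; it has no improper symmetry element, so it exists as a pair of enantiomers (2 stereoisomers).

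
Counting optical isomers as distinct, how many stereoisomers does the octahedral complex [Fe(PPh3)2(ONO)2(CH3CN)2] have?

6

In an octahedral complex each vertex has one trans partner and four cis neighbours.
Systematic placement gives 5 geometric isomers: PPh3 trans, ONO trans, CH3CN trans; PPh3 cis, ONO cis, CH3CN trans; PPh3 trans, ONO cis, CH3CN cis; PPh3 cis, ONO cis, CH3CN cis (chiral); PPh3 cis, ONO trans, CH3CN cis.
One of these lacks any improper symmetry element and so occurs as an enantiomeric pair, giving 5 + 1 = 6 stereoisomers in total.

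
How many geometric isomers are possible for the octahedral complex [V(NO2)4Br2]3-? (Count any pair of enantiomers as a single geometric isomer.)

In an octahedral complex each vertex has one trans partner and four cis neighbours.
Working through the distinct placements yields 2 geometric isomers: Br trans; Br cis.

2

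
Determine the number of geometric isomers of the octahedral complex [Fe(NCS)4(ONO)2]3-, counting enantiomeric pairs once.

2

An octahedron has six vertices in three trans pairs; every non-trans pair is cis.
There are 2 geometric isomers: ONO trans; ONO cis.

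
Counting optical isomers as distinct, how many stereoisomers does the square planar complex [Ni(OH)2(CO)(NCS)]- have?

2

In a square planar complex each vertex has one trans partner and two cis neighbours.
The distinct arrangements are (2 in all): OH cis; OH trans.
Each arrangement has an internal mirror plane or centre of symmetry, so none is chiral.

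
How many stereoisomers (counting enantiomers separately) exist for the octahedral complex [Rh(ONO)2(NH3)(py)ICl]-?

In an octahedral complex each vertex has one trans partner and four cis neighbours.
Exhaustive case analysis gives 9 geometric isomers.
Of these, 6 lack any improper symmetry element and so occur as enantiomeric pairs, giving 9 + 6 = 15 stereoisomers in total.

15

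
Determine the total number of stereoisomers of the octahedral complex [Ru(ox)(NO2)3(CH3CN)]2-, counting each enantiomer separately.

2

Each ox is bidentate and must span two cis positions.
The distinct arrangements are (2 in all): NO2 fac; NO2 mer.
Each arrangement has an internal mirror plane or centre of symmetry, so none is chiral.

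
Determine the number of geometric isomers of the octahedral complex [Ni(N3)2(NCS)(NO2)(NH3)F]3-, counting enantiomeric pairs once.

Exhaustive case analysis gives 9 geometric isomers.

9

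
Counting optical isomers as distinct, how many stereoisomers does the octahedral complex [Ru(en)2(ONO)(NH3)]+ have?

3

The six octahedral sites form three mutually perpendicular trans pairs.
Each en is bidentate and must span two cis positions.
Systematic placement gives 2 geometric isomers: ONO and NH3 mutually trans; ONO and NH3 mutually cis (chiral).
One of these lacks any improper symmetry element and so occurs as an enantiomeric pair, giving 2 + 1 = 3 stereoisomers in total.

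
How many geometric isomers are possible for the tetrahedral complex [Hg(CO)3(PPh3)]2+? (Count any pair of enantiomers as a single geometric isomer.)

1

All four vertices of a tetrahedron are equivalent and mutually adjacent, so cis/trans isomerism cannot arise.
Only one geometric arrangement is possible.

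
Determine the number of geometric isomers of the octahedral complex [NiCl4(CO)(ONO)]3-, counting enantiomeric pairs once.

2

An octahedron has six vertices in three trans pairs; every non-trans pair is cis.
Systematic placement gives 2 geometric isomers: CO and ONO mutually cis; CO and ONO mutually trans.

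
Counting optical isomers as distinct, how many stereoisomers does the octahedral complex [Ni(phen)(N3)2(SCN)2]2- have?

4

In an octahedral complex each vertex has one trans partner and four cis neighbours.
Each phen is bidentate and must span two cis positions.
The distinct arrangements are (3 in all): N3 trans, SCN cis; N3 cis, SCN cis (chiral); N3 cis, SCN trans.
One of these lacks any improper symmetry element and so occurs as an enantiomeric pair, giving 3 + 1 = 4 stereoisomers in total.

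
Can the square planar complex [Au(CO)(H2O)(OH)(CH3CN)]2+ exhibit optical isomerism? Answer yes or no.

no

In a square planar complex each vertex has one trans partner and two cis neighbours.
There are 3 geometric isomers: (CH3CN/H2O trans, CO/OH trans); (CH3CN/OH trans, CO/H2O trans); (CH3CN/CO trans, H2O/OH trans).
Each arrangement has an internal mirror plane or centre of symmetry, so none is chiral.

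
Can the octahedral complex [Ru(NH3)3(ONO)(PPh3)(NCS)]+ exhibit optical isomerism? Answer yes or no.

yes

An octahedron has six vertices in three trans pairs; every non-trans pair is cis.
Systematic placement gives 4 geometric isomers: NH3 mer (3 arrangements); NH3 fac (chiral).
One of these lacks any improper symmetry element and so occurs as an enantiomeric pair, giving 4 + 1 = 5 stereoisomers in total.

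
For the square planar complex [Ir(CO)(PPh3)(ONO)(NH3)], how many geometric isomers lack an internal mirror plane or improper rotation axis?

A square has two trans pairs of vertices; adjacent vertices are cis.
The distinct arrangements are (3 in all): (CO/ONO trans, NH3/PPh3 trans); (CO/PPh3 trans, NH3/ONO trans); (CO/NH3 trans, ONO/PPh3 trans).
Each arrangement has an internal mirror plane or centre of symmetry, so none is chiral.

0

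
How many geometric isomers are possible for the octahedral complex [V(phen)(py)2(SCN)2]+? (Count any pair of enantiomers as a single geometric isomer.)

3

The six octahedral sites form three mutually perpendicular trans pairs.
Each phen is bidentate and must span two cis positions.
There are 3 geometric isomers: py cis, SCN trans; py trans, SCN cis; py cis, SCN cis (chiral).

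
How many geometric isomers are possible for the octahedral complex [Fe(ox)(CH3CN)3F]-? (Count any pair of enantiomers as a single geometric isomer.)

2

An octahedron has six vertices in three trans pairs; every non-trans pair is cis.
Each ox is bidentate and must span two cis positions.
There are 2 geometric isomers: CH3CN mer; CH3CN fac.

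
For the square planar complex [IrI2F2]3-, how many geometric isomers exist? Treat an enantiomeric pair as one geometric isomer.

2

There are 2 geometric isomers: I cis; I trans.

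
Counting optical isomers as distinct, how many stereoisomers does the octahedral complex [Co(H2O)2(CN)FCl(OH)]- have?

The six octahedral sites form three mutually perpendicular trans pairs.
Exhaustive case analysis gives 9 geometric isomers.
Of these, 6 lack any improper symmetry element and so occur as enantiomeric pairs, giving 9 + 6 = 15 stereoisomers in total.

15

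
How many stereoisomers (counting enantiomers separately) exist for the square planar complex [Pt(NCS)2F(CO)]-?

2

In a square planar complex each vertex has one trans partner and two cis neighbours.
Systematic placement gives 2 geometric isomers: NCS cis; NCS trans.
Each arrangement has an internal mirror plane or centre of symmetry, so none is chiral.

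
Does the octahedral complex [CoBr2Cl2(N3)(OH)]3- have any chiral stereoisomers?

yes

An octahedron has six vertices in three trans pairs; every non-trans pair is cis.
Working through the distinct placements yields 6 geometric isomers: Br trans, Cl trans; Br trans, Cl cis; Br cis, Cl cis (3 arrangements, 2 chiral); Br cis, Cl trans.
Of these, 2 lack any improper symmetry element and so occur as enantiomeric pairs, giving 6 + 2 = 8 stereoisomers in total.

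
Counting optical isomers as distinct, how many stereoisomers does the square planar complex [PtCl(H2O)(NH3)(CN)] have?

3

Systematic placement gives 3 geometric isomers: (CN/H2O trans, Cl/NH3 trans); (CN/NH3 trans, Cl/H2O trans); (CN/Cl trans, H2O/NH3 trans).
Each arrangement has an internal mirror plane or centre of symmetry, so none is chiral.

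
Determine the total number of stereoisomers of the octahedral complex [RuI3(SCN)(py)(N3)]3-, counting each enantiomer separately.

5

There are 4 geometric isomers: I mer (3 arrangements); I fac (chiral).
One of these lacks any improper symmetry element and so occurs as an enantiomeric pair, giving 4 + 1 = 5 stereoisomers in total.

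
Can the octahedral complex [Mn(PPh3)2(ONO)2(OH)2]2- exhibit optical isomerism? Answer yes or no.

An octahedron has six vertices in three trans pairs; every non-trans pair is cis.
There are 5 geometric isomers: PPh3 trans, ONO trans, OH trans; PPh3 cis, ONO cis, OH trans; PPh3 trans, ONO cis, OH cis; PPh3 cis, ONO cis, OH cis (chiral); PPh3 cis, ONO trans, OH cis.
One of these lacks any improper symmetry element and so occurs as an enantiomeric pair, giving 5 + 1 = 6 stereoisomers in total.

yes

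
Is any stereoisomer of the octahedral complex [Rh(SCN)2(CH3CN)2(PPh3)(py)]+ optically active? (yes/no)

yes

Systematic placement gives 6 geometric isomers: SCN cis, CH3CN trans; SCN trans, CH3CN trans; SCN cis, CH3CN cis (3 arrangements, 2 chiral); SCN trans, CH3CN cis.
Of these, 2 lack any improper symmetry element and so occur as enantiomeric pairs, giving 6 + 2 = 8 stereoisomers in total.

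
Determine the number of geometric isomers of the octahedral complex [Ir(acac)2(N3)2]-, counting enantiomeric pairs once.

2

The six octahedral sites form three mutually perpendicular trans pairs.
Each acac is bidentate and must span two cis positions.
Systematic placement gives 2 geometric isomers: N3 trans; N3 cis (chiral).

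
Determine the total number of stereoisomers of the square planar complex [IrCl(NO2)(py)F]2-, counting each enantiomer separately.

3

Working through the distinct placements yields 3 geometric isomers: (Cl/NO2 trans, F/py trans); (Cl/py trans, F/NO2 trans); (Cl/F trans, NO2/py trans).
Each arrangement has an internal mirror plane or centre of symmetry, so none is chiral.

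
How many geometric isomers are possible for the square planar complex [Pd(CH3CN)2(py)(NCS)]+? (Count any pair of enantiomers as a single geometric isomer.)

A square has two trans pairs of vertices; adjacent vertices are cis.
The distinct arrangements are (2 in all): CH3CN cis; CH3CN trans.

2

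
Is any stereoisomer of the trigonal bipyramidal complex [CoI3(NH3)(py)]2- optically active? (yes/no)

no

Systematic placement gives 4 geometric isomers: NH3 equatorial, py equatorial; NH3 axial, py equatorial; NH3 equatorial, py axial; NH3 axial, py axial.
Each arrangement has an internal mirror plane or centre of symmetry, so none is chiral.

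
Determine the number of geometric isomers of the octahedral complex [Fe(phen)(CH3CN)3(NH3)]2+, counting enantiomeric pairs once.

2

The six octahedral sites form three mutually perpendicular trans pairs.
Each phen is bidentate and must span two cis positions.
Systematic placement gives 2 geometric isomers: CH3CN mer; CH3CN fac.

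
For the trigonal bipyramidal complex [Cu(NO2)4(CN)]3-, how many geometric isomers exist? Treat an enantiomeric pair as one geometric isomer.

2

In a trigonal bipyramid the two axial positions differ from the three equatorial ones.
Systematic placement gives 2 geometric isomers: CN axial; CN equatorial.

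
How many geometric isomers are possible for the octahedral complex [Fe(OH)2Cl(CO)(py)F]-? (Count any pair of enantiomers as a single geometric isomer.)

An octahedron has six vertices in three trans pairs; every non-trans pair is cis.
Placing the ligands in turn and identifying arrangements related by rotation or reflection leaves 9 distinct geometric isomers.

9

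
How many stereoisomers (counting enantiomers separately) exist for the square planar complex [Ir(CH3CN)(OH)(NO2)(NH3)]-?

A square has two trans pairs of vertices; adjacent vertices are cis.
The distinct arrangements are (3 in all): (CH3CN/NO2 trans, NH3/OH trans); (CH3CN/OH trans, NH3/NO2 trans); (CH3CN/NH3 trans, NO2/OH trans).
Each arrangement has an internal mirror plane or centre of symmetry, so none is chiral.

3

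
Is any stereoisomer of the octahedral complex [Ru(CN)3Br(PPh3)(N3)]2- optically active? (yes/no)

yes

An octahedron has six vertices in three trans pairs; every non-trans pair is cis.
The distinct arrangements are (4 in all): CN mer (3 arrangements); CN fac (chiral).
One of these lacks any improper symmetry element and so occurs as an enantiomeric pair, giving 4 + 1 = 5 stereoisomers in total.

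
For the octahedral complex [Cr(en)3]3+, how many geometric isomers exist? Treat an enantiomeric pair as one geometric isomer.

1

The six octahedral sites form three mutually perpendicular trans pairs.
Each en is bidentate and must span two cis positions.
Only one geometric arrangement is possible; it has no improper symmetry element, so it exists as a pair of enantiomers (2 stereoisomers).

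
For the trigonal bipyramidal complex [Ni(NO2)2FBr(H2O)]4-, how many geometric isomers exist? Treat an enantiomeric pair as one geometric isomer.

Systematic enumeration (placing each ligand type in turn and discarding arrangements equivalent by rotation or reflection) gives 7 geometric isomers.

7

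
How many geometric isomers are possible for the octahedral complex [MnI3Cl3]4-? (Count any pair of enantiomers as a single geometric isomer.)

In an octahedral complex each vertex has one trans partner and four cis neighbours.
The distinct arrangements are (2 in all): I mer; I fac.

2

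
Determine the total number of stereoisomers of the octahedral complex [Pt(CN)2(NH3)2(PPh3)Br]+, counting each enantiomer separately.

In an octahedral complex each vertex has one trans partner and four cis neighbours.
Working through the distinct placements yields 6 geometric isomers: CN cis, NH3 cis (3 arrangements, 2 chiral); CN cis, NH3 trans; CN trans, NH3 cis; CN trans, NH3 trans.
Of these, 2 lack any improper symmetry element and so occur as enantiomeric pairs, giving 6 + 2 = 8 stereoisomers in total.

8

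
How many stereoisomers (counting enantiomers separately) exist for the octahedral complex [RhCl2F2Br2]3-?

6

The six octahedral sites form three mutually perpendicular trans pairs.
There are 5 geometric isomers: Cl trans, F trans, Br trans; Cl cis, F cis, Br trans; Cl cis, F trans, Br cis; Cl cis, F cis, Br cis (chiral); Cl trans, F cis, Br cis.
One of these lacks any improper symmetry element and so occurs as an enantiomeric pair, giving 5 + 1 = 6 stereoisomers in total.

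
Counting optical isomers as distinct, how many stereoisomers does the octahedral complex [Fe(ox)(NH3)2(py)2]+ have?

4

In an octahedral complex each vertex has one trans partner and four cis neighbours.
Each ox is bidentate and must span two cis positions.
The distinct arrangements are (3 in all): NH3 trans, py cis; NH3 cis, py trans; NH3 cis, py cis (chiral).
One of these lacks any improper symmetry element and so occurs as an enantiomeric pair, giving 3 + 1 = 4 stereoisomers in total.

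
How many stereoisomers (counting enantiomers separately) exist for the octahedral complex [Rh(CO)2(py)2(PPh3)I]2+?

8

The six octahedral sites form three mutually perpendicular trans pairs.
There are 6 geometric isomers: CO trans, py trans; CO trans, py cis; CO cis, py trans; CO cis, py cis (3 arrangements, 2 chiral).
Of these, 2 lack any improper symmetry element and so occur as enantiomeric pairs, giving 6 + 2 = 8 stereoisomers in total.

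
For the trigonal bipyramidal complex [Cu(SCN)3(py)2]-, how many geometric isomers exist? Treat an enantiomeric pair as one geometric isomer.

3

There are 3 geometric isomers: py both equatorial; py one axial, one equatorial; py both axial.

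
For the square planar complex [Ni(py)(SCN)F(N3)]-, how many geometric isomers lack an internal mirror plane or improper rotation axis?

0

In a square planar complex each vertex has one trans partner and two cis neighbours.
The distinct arrangements are (3 in all): (F/SCN trans, N3/py trans); (F/py trans, N3/SCN trans); (F/N3 trans, SCN/py trans).
Each arrangement has an internal mirror plane or centre of symmetry, so none is chiral.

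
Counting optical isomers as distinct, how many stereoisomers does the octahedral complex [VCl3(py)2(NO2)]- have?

3

The six octahedral sites form three mutually perpendicular trans pairs.
There are 3 geometric isomers: Cl mer, py trans; Cl mer, py cis; Cl fac, py cis.
Each arrangement has an internal mirror plane or centre of symmetry, so none is chiral.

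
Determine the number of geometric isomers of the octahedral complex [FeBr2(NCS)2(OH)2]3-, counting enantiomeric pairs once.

There are 5 geometric isomers: Br trans, NCS trans, OH trans; Br trans, NCS cis, OH cis; Br cis, NCS cis, OH trans; Br cis, NCS cis, OH cis (chiral); Br cis, NCS trans, OH cis.

5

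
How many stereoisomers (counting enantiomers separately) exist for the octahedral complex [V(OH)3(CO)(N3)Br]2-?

5

An octahedron has six vertices in three trans pairs; every non-trans pair is cis.
Systematic placement gives 4 geometric isomers: OH mer (3 arrangements); OH fac (chiral).
One of these lacks any improper symmetry element and so occurs as an enantiomeric pair, giving 4 + 1 = 5 stereoisomers in total.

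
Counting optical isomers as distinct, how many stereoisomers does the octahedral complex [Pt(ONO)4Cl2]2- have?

2

There are 2 geometric isomers: Cl trans; Cl cis.
Each arrangement has an internal mirror plane or centre of symmetry, so none is chiral.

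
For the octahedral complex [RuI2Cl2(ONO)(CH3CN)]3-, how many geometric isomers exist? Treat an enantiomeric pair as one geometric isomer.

Working through the distinct placements yields 6 geometric isomers: I cis, Cl cis (3 arrangements, 2 chiral); I trans, Cl cis; I cis, Cl trans; I trans, Cl trans.

6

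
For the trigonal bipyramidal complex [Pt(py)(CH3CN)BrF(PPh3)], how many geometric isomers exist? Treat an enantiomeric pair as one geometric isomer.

10

In a trigonal bipyramid the two axial positions differ from the three equatorial ones.
Systematic enumeration (placing each ligand type in turn and discarding arrangements equivalent by rotation or reflection) gives 10 geometric isomers.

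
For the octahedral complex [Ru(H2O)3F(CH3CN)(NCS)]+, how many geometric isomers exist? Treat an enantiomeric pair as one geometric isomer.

The six octahedral sites form three mutually perpendicular trans pairs.
There are 4 geometric isomers: H2O mer (3 arrangements); H2O fac (chiral).

4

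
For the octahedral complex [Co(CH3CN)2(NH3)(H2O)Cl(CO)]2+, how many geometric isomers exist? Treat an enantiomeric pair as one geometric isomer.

9

Exhaustive case analysis gives 9 geometric isomers.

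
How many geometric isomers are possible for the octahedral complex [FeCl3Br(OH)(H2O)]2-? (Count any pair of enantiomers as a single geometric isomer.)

An octahedron has six vertices in three trans pairs; every non-trans pair is cis.
The distinct arrangements are (4 in all): Cl mer (3 arrangements); Cl fac (chiral).

4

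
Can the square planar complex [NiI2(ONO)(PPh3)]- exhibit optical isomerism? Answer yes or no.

In a square planar complex each vertex has one trans partner and two cis neighbours.
Systematic placement gives 2 geometric isomers: I cis; I trans.
Each arrangement has an internal mirror plane or centre of symmetry, so none is chiral.

no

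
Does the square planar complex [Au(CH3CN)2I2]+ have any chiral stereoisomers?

no

A square has two trans pairs of vertices; adjacent vertices are cis.
Working through the distinct placements yields 2 geometric isomers: CH3CN cis; CH3CN trans.
Each arrangement has an internal mirror plane or centre of symmetry, so none is chiral.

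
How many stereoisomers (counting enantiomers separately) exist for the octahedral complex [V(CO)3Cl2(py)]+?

An octahedron has six vertices in three trans pairs; every non-trans pair is cis.
There are 3 geometric isomers: CO mer, Cl cis; CO mer, Cl trans; CO fac, Cl cis.
Each arrangement has an internal mirror plane or centre of symmetry, so none is chiral.

3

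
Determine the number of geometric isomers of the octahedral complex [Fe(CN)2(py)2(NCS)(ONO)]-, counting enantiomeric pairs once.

6

The six octahedral sites form three mutually perpendicular trans pairs.
Working through the distinct placements yields 6 geometric isomers: CN trans, py trans; CN trans, py cis; CN cis, py trans; CN cis, py cis (3 arrangements, 2 chiral).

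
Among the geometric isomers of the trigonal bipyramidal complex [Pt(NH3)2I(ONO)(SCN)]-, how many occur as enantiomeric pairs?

3

A trigonal bipyramid has two axial and three equatorial sites, which are chemically inequivalent.
Placing the ligands in turn and identifying arrangements related by rotation or reflection leaves 7 distinct geometric isomers.
Of these, 3 lack any improper symmetry element and so occur as enantiomeric pairs, giving 7 + 3 = 10 stereoisomers in total.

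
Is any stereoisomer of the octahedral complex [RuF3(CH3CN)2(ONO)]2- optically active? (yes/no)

Systematic placement gives 3 geometric isomers: F mer, CH3CN trans; F fac, CH3CN cis; F mer, CH3CN cis.
Each arrangement has an internal mirror plane or centre of symmetry, so none is chiral.

no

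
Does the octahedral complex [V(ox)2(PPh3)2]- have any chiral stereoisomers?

The six octahedral sites form three mutually perpendicular trans pairs.
Each ox is bidentate and must span two cis positions.
Working through the distinct placements yields 2 geometric isomers: PPh3 trans; PPh3 cis (chiral).
One of these lacks any improper symmetry element and so occurs as an enantiomeric pair, giving 2 + 1 = 3 stereoisomers in total.

yes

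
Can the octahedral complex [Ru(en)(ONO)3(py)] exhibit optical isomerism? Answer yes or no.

An octahedron has six vertices in three trans pairs; every non-trans pair is cis.
Each en is bidentate and must span two cis positions.
The distinct arrangements are (2 in all): ONO mer; ONO fac.
Each arrangement has an internal mirror plane or centre of symmetry, so none is chiral.

no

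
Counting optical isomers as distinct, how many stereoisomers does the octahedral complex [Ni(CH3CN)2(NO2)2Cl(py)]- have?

Working through the distinct placements yields 6 geometric isomers: CH3CN trans, NO2 cis; CH3CN trans, NO2 trans; CH3CN cis, NO2 cis (3 arrangements, 2 chiral); CH3CN cis, NO2 trans.
Of these, 2 lack any improper symmetry element and so occur as enantiomeric pairs, giving 6 + 2 = 8 stereoisomers in total.

8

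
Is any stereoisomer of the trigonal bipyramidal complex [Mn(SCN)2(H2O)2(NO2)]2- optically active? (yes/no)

yes

A trigonal bipyramid has two axial and three equatorial sites, which are chemically inequivalent.
Exhaustive case analysis gives 5 geometric isomers.
One of these lacks any improper symmetry element and so occurs as an enantiomeric pair, giving 5 + 1 = 6 stereoisomers in total.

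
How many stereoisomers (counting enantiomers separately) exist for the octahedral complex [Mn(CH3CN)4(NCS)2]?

The distinct arrangements are (2 in all): NCS trans; NCS cis.
Each arrangement has an internal mirror plane or centre of symmetry, so none is chiral.

2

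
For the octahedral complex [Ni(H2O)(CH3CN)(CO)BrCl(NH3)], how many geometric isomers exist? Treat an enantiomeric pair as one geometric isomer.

15

The six octahedral sites form three mutually perpendicular trans pairs.
Systematic enumeration (placing each ligand type in turn and discarding arrangements equivalent by rotation or reflection) gives 15 geometric isomers.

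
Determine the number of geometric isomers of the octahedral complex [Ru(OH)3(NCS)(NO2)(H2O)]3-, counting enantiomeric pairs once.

Systematic placement gives 4 geometric isomers: OH mer (3 arrangements); OH fac (chiral).

4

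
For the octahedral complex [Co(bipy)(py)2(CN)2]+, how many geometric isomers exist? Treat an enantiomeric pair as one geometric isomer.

In an octahedral complex each vertex has one trans partner and four cis neighbours.
Each bipy is bidentate and must span two cis positions.
There are 3 geometric isomers: py cis, CN trans; py trans, CN cis; py cis, CN cis (chiral).

3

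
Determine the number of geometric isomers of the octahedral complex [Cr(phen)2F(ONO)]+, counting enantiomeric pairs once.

2

In an octahedral complex each vertex has one trans partner and four cis neighbours.
Each phen is bidentate and must span two cis positions.
Working through the distinct placements yields 2 geometric isomers: F and ONO mutually trans; F and ONO mutually cis (chiral).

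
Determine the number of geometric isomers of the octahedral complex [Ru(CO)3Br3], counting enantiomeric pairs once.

2

An octahedron has six vertices in three trans pairs; every non-trans pair is cis.
Systematic placement gives 2 geometric isomers: CO mer; CO fac.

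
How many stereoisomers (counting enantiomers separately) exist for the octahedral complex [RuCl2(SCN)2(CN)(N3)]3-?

8

The six octahedral sites form three mutually perpendicular trans pairs.
There are 6 geometric isomers: Cl cis, SCN trans; Cl cis, SCN cis (3 arrangements, 2 chiral); Cl trans, SCN trans; Cl trans, SCN cis.
Of these, 2 lack any improper symmetry element and so occur as enantiomeric pairs, giving 6 + 2 = 8 stereoisomers in total.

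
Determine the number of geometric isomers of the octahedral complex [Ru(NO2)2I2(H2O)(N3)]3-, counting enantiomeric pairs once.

In an octahedral complex each vertex has one trans partner and four cis neighbours.
Working through the distinct placements yields 6 geometric isomers: NO2 trans, I cis; NO2 cis, I cis (3 arrangements, 2 chiral); NO2 trans, I trans; NO2 cis, I trans.

6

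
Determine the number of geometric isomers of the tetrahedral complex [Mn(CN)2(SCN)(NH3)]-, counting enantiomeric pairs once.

1

In a tetrahedral complex all four positions are equivalent and every pair of ligands is adjacent — there is no cis/trans distinction.
Only one geometric arrangement is possible.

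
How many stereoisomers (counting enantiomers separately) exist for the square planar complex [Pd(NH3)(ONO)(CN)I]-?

3

A square has two trans pairs of vertices; adjacent vertices are cis.
Systematic placement gives 3 geometric isomers: (CN/NH3 trans, I/ONO trans); (CN/ONO trans, I/NH3 trans); (CN/I trans, NH3/ONO trans).
Each arrangement has an internal mirror plane or centre of symmetry, so none is chiral.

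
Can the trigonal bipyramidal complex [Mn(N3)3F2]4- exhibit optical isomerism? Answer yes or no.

no

A trigonal bipyramid has two axial and three equatorial sites, which are chemically inequivalent.
Systematic placement gives 3 geometric isomers: F both axial; F one axial, one equatorial; F both equatorial.
Each arrangement has an internal mirror plane or centre of symmetry, so none is chiral.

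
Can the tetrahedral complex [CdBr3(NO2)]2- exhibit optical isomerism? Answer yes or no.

no

All four vertices of a tetrahedron are equivalent and mutually adjacent, so cis/trans isomerism cannot arise.
Only one geometric arrangement is possible.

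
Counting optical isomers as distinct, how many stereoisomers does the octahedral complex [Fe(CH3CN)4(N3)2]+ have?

An octahedron has six vertices in three trans pairs; every non-trans pair is cis.
There are 2 geometric isomers: N3 trans; N3 cis.
Each arrangement has an internal mirror plane or centre of symmetry, so none is chiral.

2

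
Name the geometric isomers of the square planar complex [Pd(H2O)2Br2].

The distinct arrangements are (2 in all): H2O cis; H2O trans.

cis and trans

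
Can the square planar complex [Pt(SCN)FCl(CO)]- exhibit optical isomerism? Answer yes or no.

A square has two trans pairs of vertices; adjacent vertices are cis.
The distinct arrangements are (3 in all): (CO/F trans, Cl/SCN trans); (CO/SCN trans, Cl/F trans); (CO/Cl trans, F/SCN trans).
Each arrangement has an internal mirror plane or centre of symmetry, so none is chiral.

no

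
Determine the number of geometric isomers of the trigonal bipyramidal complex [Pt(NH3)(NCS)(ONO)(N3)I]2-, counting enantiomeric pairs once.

10

In a trigonal bipyramid the two axial positions differ from the three equatorial ones.
Exhaustive case analysis gives 10 geometric isomers.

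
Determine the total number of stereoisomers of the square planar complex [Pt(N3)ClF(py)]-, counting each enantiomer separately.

In a square planar complex each vertex has one trans partner and two cis neighbours.
Working through the distinct placements yields 3 geometric isomers: (Cl/N3 trans, F/py trans); (Cl/py trans, F/N3 trans); (Cl/F trans, N3/py trans).
Each arrangement has an internal mirror plane or centre of symmetry, so none is chiral.

3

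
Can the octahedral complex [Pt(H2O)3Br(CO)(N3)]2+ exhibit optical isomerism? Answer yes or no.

In an octahedral complex each vertex has one trans partner and four cis neighbours.
Systematic placement gives 4 geometric isomers: H2O mer (3 arrangements); H2O fac (chiral).
One of these lacks any improper symmetry element and so occurs as an enantiomeric pair, giving 4 + 1 = 5 stereoisomers in total.

yes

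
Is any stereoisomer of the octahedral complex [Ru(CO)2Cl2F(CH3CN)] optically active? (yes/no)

yes

The six octahedral sites form three mutually perpendicular trans pairs.
Systematic placement gives 6 geometric isomers: CO cis, Cl cis (3 arrangements, 2 chiral); CO cis, Cl trans; CO trans, Cl cis; CO trans, Cl trans.
Of these, 2 lack any improper symmetry element and so occur as enantiomeric pairs, giving 6 + 2 = 8 stereoisomers in total.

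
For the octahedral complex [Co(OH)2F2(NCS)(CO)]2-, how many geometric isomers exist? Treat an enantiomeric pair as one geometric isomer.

6

The distinct arrangements are (6 in all): OH trans, F cis; OH cis, F cis (3 arrangements, 2 chiral); OH trans, F trans; OH cis, F trans.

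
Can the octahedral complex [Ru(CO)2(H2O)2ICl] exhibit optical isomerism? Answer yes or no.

An octahedron has six vertices in three trans pairs; every non-trans pair is cis.
The distinct arrangements are (6 in all): CO trans, H2O cis; CO trans, H2O trans; CO cis, H2O cis (3 arrangements, 2 chiral); CO cis, H2O trans.
Of these, 2 lack any improper symmetry element and so occur as enantiomeric pairs, giving 6 + 2 = 8 stereoisomers in total.

yes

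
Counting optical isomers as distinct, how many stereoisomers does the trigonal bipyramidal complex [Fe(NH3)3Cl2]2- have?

3

In a trigonal bipyramid the two axial positions differ from the three equatorial ones.
Systematic placement gives 3 geometric isomers: Cl both axial; Cl one axial, one equatorial; Cl both equatorial.
Each arrangement has an internal mirror plane or centre of symmetry, so none is chiral.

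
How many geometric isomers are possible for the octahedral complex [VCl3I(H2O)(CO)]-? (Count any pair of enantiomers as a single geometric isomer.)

Working through the distinct placements yields 4 geometric isomers: Cl mer (3 arrangements); Cl fac (chiral).

4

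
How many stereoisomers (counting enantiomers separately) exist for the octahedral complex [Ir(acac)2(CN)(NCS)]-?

The six octahedral sites form three mutually perpendicular trans pairs.
Each acac is bidentate and must span two cis positions.
The distinct arrangements are (2 in all): CN and NCS mutually trans; CN and NCS mutually cis (chiral).
One of these lacks any improper symmetry element and so occurs as an enantiomeric pair, giving 2 + 1 = 3 stereoisomers in total.

3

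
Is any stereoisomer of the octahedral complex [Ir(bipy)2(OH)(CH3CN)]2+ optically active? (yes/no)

yes

In an octahedral complex each vertex has one trans partner and four cis neighbours.
Each bipy is bidentate and must span two cis positions.
Systematic placement gives 2 geometric isomers: OH and CH3CN mutually trans; OH and CH3CN mutually cis (chiral).
One of these lacks any improper symmetry element and so occurs as an enantiomeric pair, giving 2 + 1 = 3 stereoisomers in total.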